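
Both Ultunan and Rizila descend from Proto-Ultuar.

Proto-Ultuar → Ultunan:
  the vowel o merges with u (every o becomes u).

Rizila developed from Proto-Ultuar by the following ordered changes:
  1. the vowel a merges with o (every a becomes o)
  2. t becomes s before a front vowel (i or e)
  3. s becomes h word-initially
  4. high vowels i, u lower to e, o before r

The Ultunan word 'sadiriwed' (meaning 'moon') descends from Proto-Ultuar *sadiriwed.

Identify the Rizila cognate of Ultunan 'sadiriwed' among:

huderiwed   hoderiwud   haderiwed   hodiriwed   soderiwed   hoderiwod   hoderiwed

hoderiwed

Rizila: start from *sadiriwed.
  rule 1 (vowel merger): sadiriwed → sodiriwed
  rule 2: no change — sodiriwed
  rule 3 (debuccalisation): sodiriwed → hodiriwed
  rule 4 (pre-rhotic lowering): hodiriwed → hoderiwed
  ⇒ Rizila hoderiwed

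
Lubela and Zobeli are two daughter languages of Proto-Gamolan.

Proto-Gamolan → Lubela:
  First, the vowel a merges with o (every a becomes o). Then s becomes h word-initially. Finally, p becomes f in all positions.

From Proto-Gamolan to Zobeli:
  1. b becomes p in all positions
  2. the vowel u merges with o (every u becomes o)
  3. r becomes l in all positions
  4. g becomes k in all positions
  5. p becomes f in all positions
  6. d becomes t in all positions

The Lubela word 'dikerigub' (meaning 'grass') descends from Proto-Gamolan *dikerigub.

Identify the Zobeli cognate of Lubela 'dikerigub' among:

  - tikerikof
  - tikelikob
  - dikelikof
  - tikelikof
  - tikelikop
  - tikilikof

Zobeli: start from *dikerigub.
  rule 1 (unconditioned shift): dikerigub → dikerigup
  rule 2 (vowel merger): dikerigup → dikerigop
  rule 3 (unconditioned shift): dikerigop → dikeligop
  rule 4 (unconditioned shift): dikeligop → dikelikop
  rule 5 (unconditioned shift): dikelikop → dikelikof
  rule 6 (unconditioned shift): dikelikof → tikelikof
  ⇒ Zobeli tikelikof

tikelikof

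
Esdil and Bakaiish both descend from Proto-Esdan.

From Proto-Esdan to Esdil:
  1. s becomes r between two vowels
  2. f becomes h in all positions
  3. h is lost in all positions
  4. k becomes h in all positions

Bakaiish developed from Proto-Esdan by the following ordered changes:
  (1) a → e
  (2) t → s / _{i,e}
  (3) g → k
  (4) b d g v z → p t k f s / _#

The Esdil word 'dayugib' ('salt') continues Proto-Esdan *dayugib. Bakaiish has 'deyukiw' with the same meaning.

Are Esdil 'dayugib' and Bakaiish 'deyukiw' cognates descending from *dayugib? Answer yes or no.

no

Derive the expected Bakaiish reflex of *dayugib:
Bakaiish: start from *dayugib.
  rule 1 (vowel merger): dayugib → deyugib
  rule 2: no change — deyugib
  rule 3 (unconditioned shift): deyugib → deyukib
  rule 4 (final devoicing): deyukib → deyukip
  ⇒ Bakaiish deyukip
The regular Bakaiish reflex would be 'deyukip', but the attested form is 'deyukiw'. The correspondence is irregular, so they are not cognates (the Bakaiish form has a different source).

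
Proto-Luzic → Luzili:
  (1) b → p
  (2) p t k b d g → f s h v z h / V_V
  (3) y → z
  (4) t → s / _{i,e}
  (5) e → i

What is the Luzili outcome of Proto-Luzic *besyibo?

piszifo

Luzili: *besyibo > pesyipo > pesyifo > peszifo > piszifo  (by unconditioned shift, intervocalic lenition, unconditioned shift, vowel merger)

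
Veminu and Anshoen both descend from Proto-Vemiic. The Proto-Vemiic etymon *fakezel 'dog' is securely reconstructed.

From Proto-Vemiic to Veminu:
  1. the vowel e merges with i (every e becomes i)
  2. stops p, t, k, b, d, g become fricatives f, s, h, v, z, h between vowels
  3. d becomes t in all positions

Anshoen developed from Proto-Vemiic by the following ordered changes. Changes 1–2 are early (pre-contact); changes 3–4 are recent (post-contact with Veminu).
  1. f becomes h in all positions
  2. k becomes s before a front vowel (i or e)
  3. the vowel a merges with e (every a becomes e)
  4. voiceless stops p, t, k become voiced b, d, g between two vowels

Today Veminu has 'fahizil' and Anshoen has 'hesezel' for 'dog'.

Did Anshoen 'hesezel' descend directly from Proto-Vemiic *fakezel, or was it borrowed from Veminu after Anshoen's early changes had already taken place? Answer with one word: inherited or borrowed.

If inherited, *fakezel would pass through all of Anshoen's changes:
Anshoen: start from *fakezel.
  rule 1 (unconditioned shift): fakezel → hakezel
  rule 2 (palatalisation): hakezel → hasezel
  rule 3 (vowel merger): hasezel → hesezel
  rule 4: no change — hesezel
  ⇒ Anshoen hesezel
If borrowed from Veminu 'fahizil' after the early changes, it would undergo only the recent ones:
  rule 3 (vowel merger): fahizil → fehizil
  rule 4 (intervocalic voicing): no change (fehizil)
  ⇒ as a loan: fehizil
Anshoen 'hesezel' matches the inherited outcome exactly, so it is an inherited cognate, not a loan.

inherited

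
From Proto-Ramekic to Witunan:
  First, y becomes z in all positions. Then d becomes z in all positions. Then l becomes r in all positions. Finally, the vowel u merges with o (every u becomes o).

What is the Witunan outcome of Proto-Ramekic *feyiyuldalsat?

fezizorzarsat

Witunan: *feyiyuldalsat
  feyiyuldalsat → fezizuldalsat   [unconditioned shift]
  fezizuldalsat → fezizulzalsat   [unconditioned shift]
  fezizulzalsat → fezizurzarsat   [unconditioned shift]
  fezizurzarsat → fezizorzarsat   [vowel merger]
  giving Witunan fezizorzarsat.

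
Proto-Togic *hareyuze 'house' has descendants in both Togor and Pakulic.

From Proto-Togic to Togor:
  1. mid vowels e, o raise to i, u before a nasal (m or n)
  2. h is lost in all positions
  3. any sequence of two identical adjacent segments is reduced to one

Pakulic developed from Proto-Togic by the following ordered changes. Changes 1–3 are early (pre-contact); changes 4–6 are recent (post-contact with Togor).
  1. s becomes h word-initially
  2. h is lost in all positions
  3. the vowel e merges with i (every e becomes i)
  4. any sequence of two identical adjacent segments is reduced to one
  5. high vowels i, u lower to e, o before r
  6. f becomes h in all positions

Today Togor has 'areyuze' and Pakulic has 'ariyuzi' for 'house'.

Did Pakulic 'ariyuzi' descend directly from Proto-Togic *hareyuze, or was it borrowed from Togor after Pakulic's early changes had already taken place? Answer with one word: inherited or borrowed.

If inherited, *hareyuze would pass through all of Pakulic's changes:
Pakulic: *hareyuze > areyuze > ariyuzi  (by h-loss, vowel merger)
If borrowed from Togor 'areyuze' after the early changes, it would undergo only the recent ones:
  rule 4 (degemination): no change (areyuze)
  rule 5 (pre-rhotic lowering): no change (areyuze)
  rule 6 (unconditioned shift): no change (areyuze)
  ⇒ as a loan: areyuze
Pakulic 'ariyuzi' matches the inherited outcome exactly, so it is an inherited cognate, not a loan.

inherited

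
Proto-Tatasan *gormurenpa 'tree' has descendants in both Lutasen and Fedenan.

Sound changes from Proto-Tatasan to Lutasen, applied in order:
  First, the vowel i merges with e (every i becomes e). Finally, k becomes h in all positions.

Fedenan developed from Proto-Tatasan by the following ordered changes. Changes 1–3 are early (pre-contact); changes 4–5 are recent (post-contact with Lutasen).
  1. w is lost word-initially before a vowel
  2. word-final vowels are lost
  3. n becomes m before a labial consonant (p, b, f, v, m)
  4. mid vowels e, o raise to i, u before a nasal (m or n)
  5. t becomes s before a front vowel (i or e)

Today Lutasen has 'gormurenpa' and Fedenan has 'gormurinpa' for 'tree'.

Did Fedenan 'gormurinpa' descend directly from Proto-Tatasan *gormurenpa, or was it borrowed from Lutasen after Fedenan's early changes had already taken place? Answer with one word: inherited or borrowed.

If inherited, *gormurenpa would pass through all of Fedenan's changes:
Fedenan: *gormurenpa
  gormurenpa (rule 1 does not apply)
  gormurenpa → gormurenp   [apocope]
  gormurenp → gormuremp   [nasal place assimilation]
  gormuremp → gormurimp   [pre-nasal raising]
  gormurimp (rule 5 does not apply)
  giving Fedenan gormurimp.
If borrowed from Lutasen 'gormurenpa' after the early changes, it would undergo only the recent ones:
  rule 4 (pre-nasal raising): gormurenpa → gormurinpa
  rule 5 (palatalisation): no change (gormurinpa)
  ⇒ as a loan: gormurinpa
Fedenan 'gormurinpa' matches the loan outcome 'gormurinpa', not the inherited 'gormurimp' — it skipped the early Fedenan changes, so it was borrowed from Lutasen.

borrowed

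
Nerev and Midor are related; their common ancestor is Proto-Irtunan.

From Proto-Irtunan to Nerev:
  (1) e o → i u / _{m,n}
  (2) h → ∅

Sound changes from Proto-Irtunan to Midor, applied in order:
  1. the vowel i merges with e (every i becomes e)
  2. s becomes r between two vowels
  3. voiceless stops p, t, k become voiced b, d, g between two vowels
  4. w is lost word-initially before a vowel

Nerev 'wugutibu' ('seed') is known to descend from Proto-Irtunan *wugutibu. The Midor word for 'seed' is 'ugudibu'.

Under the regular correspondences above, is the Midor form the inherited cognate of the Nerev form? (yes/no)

Derive the expected Midor reflex of *wugutibu:
Midor: start from *wugutibu.
  rule 1 (vowel merger): wugutibu → wugutebu
  rule 2: no change — wugutebu
  rule 3 (intervocalic voicing): wugutebu → wugudebu
  rule 4 (glide loss): wugudebu → ugudebu
  ⇒ Midor ugudebu
The regular Midor reflex would be 'ugudebu', but the attested form is 'ugudibu'. The correspondence is irregular, so they are not cognates (the Midor form has a different source).

no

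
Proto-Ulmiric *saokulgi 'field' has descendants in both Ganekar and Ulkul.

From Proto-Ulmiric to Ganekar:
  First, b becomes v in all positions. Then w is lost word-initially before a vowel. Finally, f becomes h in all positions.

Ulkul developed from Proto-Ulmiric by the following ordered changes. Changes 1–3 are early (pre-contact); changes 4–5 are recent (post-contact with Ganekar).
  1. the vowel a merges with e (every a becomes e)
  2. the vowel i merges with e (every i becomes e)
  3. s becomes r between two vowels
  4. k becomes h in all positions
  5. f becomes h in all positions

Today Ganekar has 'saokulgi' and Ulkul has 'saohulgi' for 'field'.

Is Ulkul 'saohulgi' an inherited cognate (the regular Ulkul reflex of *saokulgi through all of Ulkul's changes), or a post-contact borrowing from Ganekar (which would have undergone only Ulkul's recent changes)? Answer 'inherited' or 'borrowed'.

If inherited, *saokulgi would pass through all of Ulkul's changes:
Ulkul: *saokulgi > seokulgi > seokulge > seohulge  (by vowel merger, vowel merger, unconditioned shift)
If borrowed from Ganekar 'saokulgi' after the early changes, it would undergo only the recent ones:
  rule 4 (unconditioned shift): saokulgi → saohulgi
  rule 5 (unconditioned shift): no change (saohulgi)
  ⇒ as a loan: saohulgi
Ulkul 'saohulgi' matches the loan outcome 'saohulgi', not the inherited 'seohulge' — it skipped the early Ulkul changes, so it was borrowed from Ganekar.

borrowed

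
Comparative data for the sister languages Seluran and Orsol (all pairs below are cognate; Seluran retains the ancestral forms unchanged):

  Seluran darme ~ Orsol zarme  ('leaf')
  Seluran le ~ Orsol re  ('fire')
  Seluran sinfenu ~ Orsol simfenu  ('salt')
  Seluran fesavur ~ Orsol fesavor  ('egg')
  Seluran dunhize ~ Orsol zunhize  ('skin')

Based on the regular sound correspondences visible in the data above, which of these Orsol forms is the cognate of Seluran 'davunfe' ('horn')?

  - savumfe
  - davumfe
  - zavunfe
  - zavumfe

zavumfe

darme ~ zarme — Seluran d corresponds to Orsol z word-initially before a back vowel.
sinfenu ~ simfenu — Seluran n corresponds to Orsol m after a vowel, before a labial obstruent.
Applying these to Seluran 'davunfe':
  davunfe → zavunfe   (d→z word-initially before a back vowel)
  zavunfe → zavumfe   (n→m after a vowel, before a labial obstruent)
So the Orsol cognate is 'zavumfe'.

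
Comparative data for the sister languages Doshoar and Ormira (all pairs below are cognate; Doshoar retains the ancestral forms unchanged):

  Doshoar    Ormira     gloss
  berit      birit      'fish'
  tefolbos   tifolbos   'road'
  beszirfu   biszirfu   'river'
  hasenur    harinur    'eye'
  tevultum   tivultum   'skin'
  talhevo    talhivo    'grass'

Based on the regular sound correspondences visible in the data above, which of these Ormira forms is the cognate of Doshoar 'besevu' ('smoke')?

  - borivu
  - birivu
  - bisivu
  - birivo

birivu

beszirfu ~ biszirfu — Doshoar e corresponds to Ormira i after a consonant, before a consonant other than r, m, n, p, b, f, v.
hasenur ~ harinur — Doshoar s corresponds to Ormira r between vowels (before a front vowel).
tevultum ~ tivultum, talhevo ~ talhivo — Doshoar e corresponds to Ormira i after a consonant, before a labial obstruent.
Applying these to Doshoar 'besevu':
  besevu → bisevu   (e→i after a consonant, before a consonant other than r, m, n, p, b, f, v)
  bisevu → birevu   (s→r between vowels (before a front vowel))
  birevu → birivu   (e→i after a consonant, before a labial obstruent)
So the Ormira cognate is 'birivu'.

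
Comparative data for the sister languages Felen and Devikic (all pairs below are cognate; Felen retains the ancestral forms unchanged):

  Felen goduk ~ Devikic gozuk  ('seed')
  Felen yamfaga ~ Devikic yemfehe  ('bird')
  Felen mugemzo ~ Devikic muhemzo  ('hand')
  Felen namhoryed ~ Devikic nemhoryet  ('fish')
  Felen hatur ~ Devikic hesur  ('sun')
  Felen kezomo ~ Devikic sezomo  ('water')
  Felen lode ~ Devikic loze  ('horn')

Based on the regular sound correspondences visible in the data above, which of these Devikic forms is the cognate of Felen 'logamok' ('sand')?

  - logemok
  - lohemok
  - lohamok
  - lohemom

lohemok

yamfaga ~ yemfehe — Felen g corresponds to Devikic h between vowels (before a back vowel).
yamfaga ~ yemfehe, namhoryed ~ nemhoryet — Felen a corresponds to Devikic e after a consonant, before a nasal.
Applying these to Felen 'logamok':
  logamok → lohamok   (g→h between vowels (before a back vowel))
  lohamok → lohemok   (a→e after a consonant, before a nasal)
So the Devikic cognate is 'lohemok'.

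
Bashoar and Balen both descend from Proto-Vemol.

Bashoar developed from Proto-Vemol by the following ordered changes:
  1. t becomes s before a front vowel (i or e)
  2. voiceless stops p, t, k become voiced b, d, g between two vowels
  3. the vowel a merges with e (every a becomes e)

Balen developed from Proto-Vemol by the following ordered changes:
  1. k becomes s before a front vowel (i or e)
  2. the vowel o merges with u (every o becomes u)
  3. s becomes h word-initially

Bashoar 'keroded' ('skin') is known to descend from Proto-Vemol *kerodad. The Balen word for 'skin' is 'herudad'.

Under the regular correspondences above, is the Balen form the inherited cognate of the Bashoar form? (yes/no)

yes

Derive the expected Balen reflex of *kerodad:
Balen: *kerodad > serodad > serudad > herudad  (by palatalisation, vowel merger, debuccalisation)
Balen 'herudad' matches the regular reflex exactly, so the pair is cognate.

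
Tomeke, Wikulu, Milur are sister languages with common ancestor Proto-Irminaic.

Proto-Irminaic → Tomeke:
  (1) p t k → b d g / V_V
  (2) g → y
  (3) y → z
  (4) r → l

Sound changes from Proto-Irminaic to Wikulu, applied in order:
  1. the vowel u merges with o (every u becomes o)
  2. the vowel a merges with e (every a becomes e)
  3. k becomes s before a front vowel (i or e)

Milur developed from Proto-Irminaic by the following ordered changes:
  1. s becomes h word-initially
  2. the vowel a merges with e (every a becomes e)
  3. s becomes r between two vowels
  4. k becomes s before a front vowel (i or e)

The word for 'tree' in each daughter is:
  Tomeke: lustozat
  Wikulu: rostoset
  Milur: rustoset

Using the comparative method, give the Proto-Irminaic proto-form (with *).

Position 6: Tomeke has z, Wikulu has s, Milur has s. Taking the neighbouring segments as reconstructed: Tomeke z could go back to *k or *g or *z or *y; Wikulu s could go back to *k or *s; Milur s can only go back to *k — the one source consistent with every daughter is *k.
Position 1: Tomeke has l, Wikulu has r, Milur has r. Wikulu preserves r here (none of its changes turn any other segment into r), so the proto-segment is *r.
Position 7: Tomeke has a, Wikulu has e, Milur has e. Tomeke preserves a here (none of its changes turn any other segment into a), so the proto-segment is *a.
This points to *rustokat. Verify forward in each daughter:
Tomeke: *rustokat > rustogat > rustoyat > rustozat > lustozat  (by intervocalic voicing, unconditioned shift, unconditioned shift, unconditioned shift)
Wikulu: start from *rustokat.
  rule 1 (vowel merger): rustokat → rostokat
  rule 2 (vowel merger): rostokat → rostoket
  rule 3 (palatalisation): rostoket → rostoset
  ⇒ Wikulu rostoset
Milur: *rustokat
  rustokat (rule 1 does not apply)
  rustokat → rustoket   [vowel merger]
  rustoket (rule 3 does not apply)
  rustoket → rustoset   [palatalisation]
  giving Milur rustoset.
*rustokat is the unique common source.

*rustokat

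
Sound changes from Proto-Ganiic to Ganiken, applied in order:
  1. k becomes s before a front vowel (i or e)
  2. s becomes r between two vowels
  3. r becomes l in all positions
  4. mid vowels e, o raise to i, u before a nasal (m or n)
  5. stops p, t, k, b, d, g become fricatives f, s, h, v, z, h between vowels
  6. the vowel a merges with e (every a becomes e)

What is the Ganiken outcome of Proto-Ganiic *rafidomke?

lefizumse

Ganiken: *rafidomke
  rafidomke → rafidomse   [palatalisation]
  rafidomse (rule 2 does not apply)
  rafidomse → lafidomse   [unconditioned shift]
  lafidomse → lafidumse   [pre-nasal raising]
  lafidumse → lafizumse   [intervocalic lenition]
  lafizumse → lefizumse   [vowel merger]
  giving Ganiken lefizumse.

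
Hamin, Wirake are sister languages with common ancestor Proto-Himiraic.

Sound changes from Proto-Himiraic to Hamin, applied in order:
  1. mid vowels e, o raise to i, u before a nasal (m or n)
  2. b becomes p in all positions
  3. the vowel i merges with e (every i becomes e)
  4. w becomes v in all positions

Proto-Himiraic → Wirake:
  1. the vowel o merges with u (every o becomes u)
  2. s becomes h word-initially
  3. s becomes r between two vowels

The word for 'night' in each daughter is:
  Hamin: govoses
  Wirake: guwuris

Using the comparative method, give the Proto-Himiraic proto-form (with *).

Position 2: Hamin has o, Wirake has u. Hamin preserves o here (none of its changes turn any other segment into o), so the proto-segment is *o.
Position 6: Hamin has e, Wirake has i. Wirake preserves i here (none of its changes turn any other segment into i), so the proto-segment is *i.
This points to *gowosis. Verify forward in each daughter:
Hamin: *gowosis > gowoses > govoses  (by vowel merger, unconditioned shift)
Wirake: start from *gowosis.
  rule 1 (vowel merger): gowosis → guwusis
  rule 2: no change — guwusis
  rule 3 (rhotacism): guwusis → guwuris
  ⇒ Wirake guwuris
No other proto-form is consistent with every reflex, so the reconstruction is *gowosis.

*gowosis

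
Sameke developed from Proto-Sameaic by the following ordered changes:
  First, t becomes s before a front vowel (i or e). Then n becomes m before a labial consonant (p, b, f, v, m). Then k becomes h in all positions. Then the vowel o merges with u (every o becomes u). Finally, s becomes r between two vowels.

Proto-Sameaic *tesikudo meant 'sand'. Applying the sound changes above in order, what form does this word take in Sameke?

Sameke: *tesikudo
  tesikudo → sesikudo   [palatalisation]
  sesikudo (rule 2 does not apply)
  sesikudo → sesihudo   [unconditioned shift]
  sesihudo → sesihudu   [vowel merger]
  sesihudu → serihudu   [rhotacism]
  giving Sameke serihudu.

serihudu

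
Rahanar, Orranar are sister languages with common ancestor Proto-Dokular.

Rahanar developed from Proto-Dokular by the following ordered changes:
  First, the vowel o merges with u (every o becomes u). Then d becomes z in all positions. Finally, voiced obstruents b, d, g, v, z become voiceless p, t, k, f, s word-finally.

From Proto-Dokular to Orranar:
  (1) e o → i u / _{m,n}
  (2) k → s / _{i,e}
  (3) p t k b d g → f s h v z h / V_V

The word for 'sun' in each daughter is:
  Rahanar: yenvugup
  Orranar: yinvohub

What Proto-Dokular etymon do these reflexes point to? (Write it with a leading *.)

Position 5: Rahanar has u, Orranar has o. Orranar preserves o here (none of its changes turn any other segment into o), so the proto-segment is *o.
Position 8: Rahanar has p, Orranar has b. Orranar preserves b here (none of its changes turn any other segment into b), so the proto-segment is *b.
This points to *yenvogub. Verify forward in each daughter:
Rahanar: *yenvogub > yenvugub > yenvugup  (by vowel merger, final devoicing)
Orranar: *yenvogub > yinvogub > yinvohub  (by pre-nasal raising, intervocalic lenition)
No other proto-form is consistent with every reflex, so the reconstruction is *yenvogub.

*yenvogub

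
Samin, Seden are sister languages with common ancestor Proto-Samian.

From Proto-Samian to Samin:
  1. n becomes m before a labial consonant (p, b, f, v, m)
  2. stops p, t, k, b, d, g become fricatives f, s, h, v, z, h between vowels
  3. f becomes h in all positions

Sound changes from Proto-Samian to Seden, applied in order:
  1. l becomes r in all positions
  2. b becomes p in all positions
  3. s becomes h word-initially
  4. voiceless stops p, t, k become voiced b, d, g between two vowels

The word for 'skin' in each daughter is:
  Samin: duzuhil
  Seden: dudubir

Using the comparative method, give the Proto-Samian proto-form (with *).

Position 5: Samin has h, Seden has b. Taking the neighbouring segments as reconstructed: Samin h could go back to *p or *k or *g or *f or *h; Seden b could go back to *p or *b — the one source consistent with every daughter is *p.
Position 3: Samin has z, Seden has d. Taking the neighbouring segments as reconstructed: Samin z could go back to *d or *z; Seden d could go back to *t or *d — the one source consistent with every daughter is *d.
Continuing position by position gives *dudupil; check it forward:
Samin: *dudupil > duzufil > duzuhil  (by intervocalic lenition, unconditioned shift)
Seden: start from *dudupil.
  rule 1 (unconditioned shift): dudupil → dudupir
  rule 2: no change — dudupir
  rule 3: no change — dudupir
  rule 4 (intervocalic voicing): dudupir → dudubir
  ⇒ Seden dudubir
*dudupil is the unique common source.

*dudupil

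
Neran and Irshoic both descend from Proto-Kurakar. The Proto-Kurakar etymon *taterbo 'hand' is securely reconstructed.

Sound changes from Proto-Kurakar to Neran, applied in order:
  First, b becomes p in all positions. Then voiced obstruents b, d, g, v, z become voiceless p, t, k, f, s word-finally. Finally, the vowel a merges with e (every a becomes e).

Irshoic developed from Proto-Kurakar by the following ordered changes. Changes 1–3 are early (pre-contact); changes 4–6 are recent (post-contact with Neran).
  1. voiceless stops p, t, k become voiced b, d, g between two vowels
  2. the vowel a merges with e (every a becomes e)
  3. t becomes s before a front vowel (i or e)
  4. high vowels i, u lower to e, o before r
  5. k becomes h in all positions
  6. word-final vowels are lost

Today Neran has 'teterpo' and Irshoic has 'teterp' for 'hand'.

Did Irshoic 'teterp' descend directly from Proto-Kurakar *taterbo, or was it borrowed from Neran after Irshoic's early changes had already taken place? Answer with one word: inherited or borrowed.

If inherited, *taterbo would pass through all of Irshoic's changes:
Irshoic: *taterbo > taderbo > tederbo > sederbo > sederb  (by intervocalic voicing, vowel merger, palatalisation, apocope)
If borrowed from Neran 'teterpo' after the early changes, it would undergo only the recent ones:
  rule 4 (pre-rhotic lowering): no change (teterpo)
  rule 5 (unconditioned shift): no change (teterpo)
  rule 6 (apocope): teterpo → teterp
  ⇒ as a loan: teterp
Irshoic 'teterp' matches the loan outcome 'teterp', not the inherited 'sederb' — it skipped the early Irshoic changes, so it was borrowed from Neran.

borrowed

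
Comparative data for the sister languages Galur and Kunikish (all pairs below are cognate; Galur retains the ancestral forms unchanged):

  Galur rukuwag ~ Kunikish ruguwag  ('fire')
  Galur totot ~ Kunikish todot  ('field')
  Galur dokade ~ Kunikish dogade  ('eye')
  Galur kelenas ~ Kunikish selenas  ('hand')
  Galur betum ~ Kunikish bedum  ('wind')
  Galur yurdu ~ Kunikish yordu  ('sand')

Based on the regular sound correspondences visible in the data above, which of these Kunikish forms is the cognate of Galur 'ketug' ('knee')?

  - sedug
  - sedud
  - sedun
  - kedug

kelenas ~ selenas — Galur k corresponds to Kunikish s word-initially before a front vowel.
betum ~ bedum — Galur t corresponds to Kunikish d between vowels (before a back vowel).
Applying these to Galur 'ketug':
  ketug → setug   (k→s word-initially before a front vowel)
  setug → sedug   (t→d between vowels (before a back vowel))
So the Kunikish cognate is 'sedug'.

sedug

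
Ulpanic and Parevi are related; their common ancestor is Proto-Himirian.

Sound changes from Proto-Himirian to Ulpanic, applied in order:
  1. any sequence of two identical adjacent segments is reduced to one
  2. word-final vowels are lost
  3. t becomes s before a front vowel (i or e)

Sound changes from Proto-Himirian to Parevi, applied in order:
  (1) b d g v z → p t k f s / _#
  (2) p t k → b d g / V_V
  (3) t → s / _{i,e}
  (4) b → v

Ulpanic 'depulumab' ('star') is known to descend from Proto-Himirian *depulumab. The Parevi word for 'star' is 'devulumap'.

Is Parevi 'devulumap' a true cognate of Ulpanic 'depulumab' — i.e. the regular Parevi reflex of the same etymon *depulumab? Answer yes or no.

Derive the expected Parevi reflex of *depulumab:
Parevi: *depulumab > depulumap > debulumap > devulumap  (by final devoicing, intervocalic voicing, unconditioned shift)
Parevi 'devulumap' matches the regular reflex exactly, so the pair is cognate.

yes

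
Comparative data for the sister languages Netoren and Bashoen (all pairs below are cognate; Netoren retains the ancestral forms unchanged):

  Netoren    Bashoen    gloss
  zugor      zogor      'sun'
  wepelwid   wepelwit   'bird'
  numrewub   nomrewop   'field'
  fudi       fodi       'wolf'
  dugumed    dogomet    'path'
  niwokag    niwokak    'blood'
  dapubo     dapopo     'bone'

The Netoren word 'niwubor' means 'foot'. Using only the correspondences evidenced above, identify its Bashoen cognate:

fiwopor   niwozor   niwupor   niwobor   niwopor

numrewub ~ nomrewop, dapubo ~ dapopo — Netoren u corresponds to Bashoen o after a consonant, before a labial obstruent.
dapubo ~ dapopo — Netoren b corresponds to Bashoen p between vowels (before a back vowel).
Applying these to Netoren 'niwubor':
  niwubor → niwobor   (u→o after a consonant, before a labial obstruent)
  niwobor → niwopor   (b→p between vowels (before a back vowel))
So the Bashoen cognate is 'niwopor'.

niwopor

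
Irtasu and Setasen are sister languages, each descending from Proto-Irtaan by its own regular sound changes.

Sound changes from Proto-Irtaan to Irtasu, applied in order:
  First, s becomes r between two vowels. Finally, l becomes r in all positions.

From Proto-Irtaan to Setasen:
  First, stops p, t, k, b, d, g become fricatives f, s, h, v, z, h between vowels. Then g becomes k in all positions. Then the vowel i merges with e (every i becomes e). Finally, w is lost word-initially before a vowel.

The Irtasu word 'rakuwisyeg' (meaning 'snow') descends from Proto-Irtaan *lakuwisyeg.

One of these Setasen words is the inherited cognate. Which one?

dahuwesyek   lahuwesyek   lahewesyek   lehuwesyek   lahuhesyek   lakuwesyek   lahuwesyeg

lahuwesyek

Setasen: *lakuwisyeg > lahuwisyeg > lahuwisyek > lahuwesyek  (by intervocalic lenition, unconditioned shift, vowel merger)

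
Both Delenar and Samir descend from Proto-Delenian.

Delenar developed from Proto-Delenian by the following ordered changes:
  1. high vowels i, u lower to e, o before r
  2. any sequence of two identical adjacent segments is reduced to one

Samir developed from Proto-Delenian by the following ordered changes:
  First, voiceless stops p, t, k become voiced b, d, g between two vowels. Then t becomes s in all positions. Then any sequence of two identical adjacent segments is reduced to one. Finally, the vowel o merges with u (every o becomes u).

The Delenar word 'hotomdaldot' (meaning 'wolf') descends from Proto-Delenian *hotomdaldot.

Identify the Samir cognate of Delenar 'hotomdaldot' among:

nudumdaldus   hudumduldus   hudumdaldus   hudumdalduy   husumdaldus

Samir: *hotomdaldot
  hotomdaldot → hodomdaldot   [intervocalic voicing]
  hodomdaldot → hodomdaldos   [unconditioned shift]
  hodomdaldos (rule 3 does not apply)
  hodomdaldos → hudumdaldus   [vowel merger]
  giving Samir hudumdaldus.
Among the options, 'hudumdaldus' alone shows every Samir change applied in order.

hudumdaldus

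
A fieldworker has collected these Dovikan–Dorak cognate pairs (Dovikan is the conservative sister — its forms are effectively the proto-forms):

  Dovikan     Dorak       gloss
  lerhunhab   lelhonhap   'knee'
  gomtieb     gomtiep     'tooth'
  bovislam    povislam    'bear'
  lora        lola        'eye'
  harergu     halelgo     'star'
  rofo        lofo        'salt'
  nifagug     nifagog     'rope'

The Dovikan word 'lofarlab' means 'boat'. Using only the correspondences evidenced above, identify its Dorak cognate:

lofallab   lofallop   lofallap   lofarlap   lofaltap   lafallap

lofallap

lerhunhab ~ lelhonhap, harergu ~ halelgo — Dovikan r corresponds to Dorak l after a vowel, before a consonant other than r, m, n, p, b, f, v.
lerhunhab ~ lelhonhap, gomtieb ~ gomtiep — Dovikan b corresponds to Dorak p word-finally.
Applying these to Dovikan 'lofarlab':
  lofarlab → lofallab   (r→l after a vowel, before a consonant other than r, m, n, p, b, f, v)
  lofallab → lofallap   (b→p word-finally)
So the Dorak cognate is 'lofallap'.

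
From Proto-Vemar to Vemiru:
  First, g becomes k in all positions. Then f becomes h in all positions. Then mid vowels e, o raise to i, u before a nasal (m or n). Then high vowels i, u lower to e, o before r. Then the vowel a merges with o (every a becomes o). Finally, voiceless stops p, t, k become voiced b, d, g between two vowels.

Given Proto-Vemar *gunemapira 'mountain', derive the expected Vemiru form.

kunimobero

Vemiru: *gunemapira > kunemapira > kunimapira > kunimapera > kunimopero > kunimobero  (by unconditioned shift, pre-nasal raising, pre-rhotic lowering, vowel merger, intervocalic voicing)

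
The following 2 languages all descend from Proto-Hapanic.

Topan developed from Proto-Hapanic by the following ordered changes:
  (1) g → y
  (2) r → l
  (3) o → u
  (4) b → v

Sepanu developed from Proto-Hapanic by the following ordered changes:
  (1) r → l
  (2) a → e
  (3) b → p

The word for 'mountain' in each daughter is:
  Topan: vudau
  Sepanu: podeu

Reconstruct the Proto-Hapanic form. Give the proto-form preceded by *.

Position 4: Topan has a, Sepanu has e. Topan preserves a here (none of its changes turn any other segment into a), so the proto-segment is *a.
Position 2: Topan has u, Sepanu has o. Sepanu preserves o here (none of its changes turn any other segment into o), so the proto-segment is *o.
Position 1: Topan has v, Sepanu has p. Taking the neighbouring segments as reconstructed: Topan v could go back to *b or *v; Sepanu p could go back to *p or *b — the one source consistent with every daughter is *b.
Continuing position by position gives *bodau; check it forward:
Topan: *bodau
  bodau (rule 1 does not apply)
  bodau (rule 2 does not apply)
  bodau → budau   [vowel merger]
  budau → vudau   [unconditioned shift]
  giving Topan vudau.
Sepanu: *bodau
  bodau (rule 1 does not apply)
  bodau → bodeu   [vowel merger]
  bodeu → podeu   [unconditioned shift]
  giving Sepanu podeu.
Only *bodau yields all of Topan vudau, Sepanu podeu.

*bodau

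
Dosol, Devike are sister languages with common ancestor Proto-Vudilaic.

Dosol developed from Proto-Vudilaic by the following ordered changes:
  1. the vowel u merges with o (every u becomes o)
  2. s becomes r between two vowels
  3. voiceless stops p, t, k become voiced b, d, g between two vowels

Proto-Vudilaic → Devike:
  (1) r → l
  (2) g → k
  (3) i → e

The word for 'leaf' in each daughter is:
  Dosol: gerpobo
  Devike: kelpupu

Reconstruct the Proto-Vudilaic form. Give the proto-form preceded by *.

Position 7: Dosol has o, Devike has u. Devike preserves u here (none of its changes turn any other segment into u), so the proto-segment is *u.
Position 3: Dosol has r, Devike has l. Taking the neighbouring segments as reconstructed: Dosol r can only go back to *r; Devike l could go back to *l or *r — the one source consistent with every daughter is *r.
Position 6: Dosol has b, Devike has p. Devike preserves p here (none of its changes turn any other segment into p), so the proto-segment is *p.
This points to *gerpupu. Verify forward in each daughter:
Dosol: *gerpupu > gerpopo > gerpobo  (by vowel merger, intervocalic voicing)
Devike: *gerpupu
  gerpupu → gelpupu   [unconditioned shift]
  gelpupu → kelpupu   [unconditioned shift]
  kelpupu (rule 3 does not apply)
  giving Devike kelpupu.
No other proto-form is consistent with every reflex, so the reconstruction is *gerpupu.

*gerpupu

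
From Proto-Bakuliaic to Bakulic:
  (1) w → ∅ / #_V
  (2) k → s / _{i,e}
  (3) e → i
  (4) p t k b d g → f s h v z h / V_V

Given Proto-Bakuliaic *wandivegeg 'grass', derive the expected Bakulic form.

Bakulic: *wandivegeg
  wandivegeg → andivegeg   [glide loss]
  andivegeg (rule 2 does not apply)
  andivegeg → andivigig   [vowel merger]
  andivigig → andivihig   [intervocalic lenition]
  giving Bakulic andivihig.

andivihig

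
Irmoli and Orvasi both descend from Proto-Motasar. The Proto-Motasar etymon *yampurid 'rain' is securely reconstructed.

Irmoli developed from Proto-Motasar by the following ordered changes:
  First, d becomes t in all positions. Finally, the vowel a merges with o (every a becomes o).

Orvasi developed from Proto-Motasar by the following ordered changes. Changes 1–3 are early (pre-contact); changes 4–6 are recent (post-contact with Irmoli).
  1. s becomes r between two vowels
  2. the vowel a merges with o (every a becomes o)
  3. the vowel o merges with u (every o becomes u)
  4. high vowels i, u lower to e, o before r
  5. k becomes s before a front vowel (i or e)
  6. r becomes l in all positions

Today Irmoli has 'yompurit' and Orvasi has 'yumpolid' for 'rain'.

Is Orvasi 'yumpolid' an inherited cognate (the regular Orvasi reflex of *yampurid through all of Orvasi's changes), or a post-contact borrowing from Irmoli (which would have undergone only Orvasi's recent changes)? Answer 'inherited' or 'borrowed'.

inherited

If inherited, *yampurid would pass through all of Orvasi's changes:
Orvasi: *yampurid
  yampurid (rule 1 does not apply)
  yampurid → yompurid   [vowel merger]
  yompurid → yumpurid   [vowel merger]
  yumpurid → yumporid   [pre-rhotic lowering]
  yumporid (rule 5 does not apply)
  yumporid → yumpolid   [unconditioned shift]
  giving Orvasi yumpolid.
If borrowed from Irmoli 'yompurit' after the early changes, it would undergo only the recent ones:
  rule 4 (pre-rhotic lowering): yompurit → yomporit
  rule 5 (palatalisation): no change (yomporit)
  rule 6 (unconditioned shift): yomporit → yompolit
  ⇒ as a loan: yompolit
Orvasi 'yumpolid' matches the inherited outcome exactly, so it is an inherited cognate, not a loan.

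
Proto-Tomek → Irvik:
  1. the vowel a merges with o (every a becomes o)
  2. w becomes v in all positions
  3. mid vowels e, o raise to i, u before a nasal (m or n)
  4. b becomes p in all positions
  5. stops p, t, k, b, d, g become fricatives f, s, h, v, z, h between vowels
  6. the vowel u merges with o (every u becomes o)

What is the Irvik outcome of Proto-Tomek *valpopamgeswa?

Irvik: *valpopamgeswa > volpopomgeswo > volpopomgesvo > volpopumgesvo > volpofumgesvo > volpofomgesvo  (by vowel merger, unconditioned shift, pre-nasal raising, intervocalic lenition, vowel merger)

volpofomgesvo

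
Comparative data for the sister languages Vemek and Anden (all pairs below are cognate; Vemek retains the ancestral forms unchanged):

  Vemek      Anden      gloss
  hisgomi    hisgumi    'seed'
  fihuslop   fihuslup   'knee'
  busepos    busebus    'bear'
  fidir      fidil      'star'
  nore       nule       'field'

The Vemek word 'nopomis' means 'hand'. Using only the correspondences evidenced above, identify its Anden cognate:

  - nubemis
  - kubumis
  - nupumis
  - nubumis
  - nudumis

fihuslop ~ fihuslup — Vemek o corresponds to Anden u after a consonant, before a labial obstruent.
busepos ~ busebus — Vemek p corresponds to Anden b between vowels (before a back vowel).
hisgomi ~ hisgumi — Vemek o corresponds to Anden u after a consonant, before a nasal.
Applying these to Vemek 'nopomis':
  nopomis → nupomis   (o→u after a consonant, before a labial obstruent)
  nupomis → nubomis   (p→b between vowels (before a back vowel))
  nubomis → nubumis   (o→u after a consonant, before a nasal)
So the Anden cognate is 'nubumis'.

nubumis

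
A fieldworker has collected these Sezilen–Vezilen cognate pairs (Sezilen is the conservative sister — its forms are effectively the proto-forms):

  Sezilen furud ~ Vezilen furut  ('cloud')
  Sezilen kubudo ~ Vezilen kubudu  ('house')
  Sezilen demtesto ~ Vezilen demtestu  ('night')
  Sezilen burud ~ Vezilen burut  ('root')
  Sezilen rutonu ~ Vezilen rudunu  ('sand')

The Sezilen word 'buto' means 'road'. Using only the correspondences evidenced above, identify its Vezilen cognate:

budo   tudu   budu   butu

rutonu ~ rudunu — Sezilen t corresponds to Vezilen d between vowels (before a back vowel).
kubudo ~ kubudu, demtesto ~ demtestu — Sezilen o corresponds to Vezilen u word-finally.
Applying these to Sezilen 'buto':
  buto → budo   (t→d between vowels (before a back vowel))
  budo → budu   (o→u word-finally)
So the Vezilen cognate is 'budu'.

budu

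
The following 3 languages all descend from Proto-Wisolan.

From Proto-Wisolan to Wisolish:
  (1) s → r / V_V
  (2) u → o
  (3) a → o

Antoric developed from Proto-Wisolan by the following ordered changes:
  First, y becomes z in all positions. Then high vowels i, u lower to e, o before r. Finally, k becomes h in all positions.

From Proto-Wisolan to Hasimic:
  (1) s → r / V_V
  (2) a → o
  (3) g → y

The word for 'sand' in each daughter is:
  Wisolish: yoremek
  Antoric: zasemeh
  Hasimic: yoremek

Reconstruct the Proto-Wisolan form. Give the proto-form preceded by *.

Position 3: Wisolish has r, Antoric has s, Hasimic has r. Antoric preserves s here (none of its changes turn any other segment into s), so the proto-segment is *s.
Position 2: Wisolish has o, Antoric has a, Hasimic has o. Antoric preserves a here (none of its changes turn any other segment into a), so the proto-segment is *a.
This points to *yasemek. Verify forward in each daughter:
Wisolish: start from *yasemek.
  rule 1 (rhotacism): yasemek → yaremek
  rule 2: no change — yaremek
  rule 3 (vowel merger): yaremek → yoremek
  ⇒ Wisolish yoremek
Antoric: start from *yasemek.
  rule 1 (unconditioned shift): yasemek → zasemek
  rule 2: no change — zasemek
  rule 3 (unconditioned shift): zasemek → zasemeh
  ⇒ Antoric zasemeh
Hasimic: start from *yasemek.
  rule 1 (rhotacism): yasemek → yaremek
  rule 2 (vowel merger): yaremek → yoremek
  rule 3: no change — yoremek
  ⇒ Hasimic yoremek
Only *yasemek yields all of Wisolish yoremek, Antoric zasemeh, Hasimic yoremek.

*yasemek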